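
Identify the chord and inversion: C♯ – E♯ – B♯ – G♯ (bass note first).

The distinct note names are C#, E#, B#, G#. Stacked in thirds they read C#–E#–G#–B#, which is a major seventh chord on C#.
The lowest note is C#, the root of the chord, so this is root position (figured bass 7).

C# major seventh, root position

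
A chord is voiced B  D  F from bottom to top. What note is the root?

B

The distinct letter names are B, D, F. Arranged as a stack of thirds they read B–D–F, so B is the root (a B diminished triad).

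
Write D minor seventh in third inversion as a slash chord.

Third inversion of D minor seventh has the seventh (C) in the bass. As a slash chord: Dm7/C.

Dm7/C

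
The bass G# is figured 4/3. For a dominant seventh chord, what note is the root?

C#

The figures 4/3 mean the fifth of the chord is in the bass. If G# is the fifth of a dominant seventh chord, the root is C# (chord tones C#–E#–G#–B).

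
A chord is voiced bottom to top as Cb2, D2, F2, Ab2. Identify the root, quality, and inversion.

The pitch classes Cb, D, F, Ab arrange in thirds as D–F–Ab–Cb: a D diminished seventh chord.
With the seventh (Cb) in the bass, the chord is in third inversion (figured bass 4/2).

D diminished seventh, third inversion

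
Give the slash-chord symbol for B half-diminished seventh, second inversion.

Second inversion of B half-diminished seventh has the fifth (F) in the bass. As a slash chord: Bø7/F.

Bø7/F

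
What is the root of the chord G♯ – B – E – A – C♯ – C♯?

Reordering G#, B, E, A, C# into stacked thirds gives A–C#–E–G#–B; the bottom of that stack, A, is the root.

A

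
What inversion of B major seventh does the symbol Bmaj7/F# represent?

second inversion

Bmaj7/F# means B major seventh with F# in the bass. F# is the fifth of B major seventh (B–D#–F#–A#), so this is second inversion.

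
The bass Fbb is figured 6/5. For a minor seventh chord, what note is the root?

Dbb

The figures 6/5 mean the third of the chord is in the bass. If Fbb is the third of a minor seventh chord, the root is Dbb (chord tones Dbb–Fbb–Abb–Cbb).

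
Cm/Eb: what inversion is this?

first inversion

Cm/Eb means C minor with Eb in the bass. Eb is the third of C minor (C–Eb–G), so this is first inversion.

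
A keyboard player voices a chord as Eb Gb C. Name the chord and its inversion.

Reducing to letter names: Eb, Gb, C. These stack in thirds as C–Eb–Gb — a C diminished triad.
With the third (Eb) in the bass, the chord is in first inversion (figured bass 6).

C diminished, first inversion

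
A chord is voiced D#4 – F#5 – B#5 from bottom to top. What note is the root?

B#

Reordering D#, F#, B# into stacked thirds gives B#–D#–F#; the bottom of that stack, B#, is the root.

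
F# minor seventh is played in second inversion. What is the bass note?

C#

In second inversion the fifth is lowest. For F# minor seventh (F#–A–C#–E) that is C#.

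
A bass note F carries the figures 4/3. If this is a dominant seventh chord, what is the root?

Bb

The figures 4/3 mean the fifth of the chord is in the bass. If F is the fifth of a dominant seventh chord, the root is Bb (chord tones Bb–D–F–Ab).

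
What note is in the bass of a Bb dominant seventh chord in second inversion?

F

Bb dominant seventh is Bb–D–F–Ab. Second inversion places the fifth in the bass: F.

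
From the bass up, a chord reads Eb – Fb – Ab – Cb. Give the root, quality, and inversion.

The pitch classes Eb, Fb, Ab, Cb arrange in thirds as Fb–Ab–Cb–Eb: an Fb major seventh chord.
The lowest note is Eb, the seventh of the chord, so this is third inversion (figured bass 4/2).

Fb major seventh, third inversion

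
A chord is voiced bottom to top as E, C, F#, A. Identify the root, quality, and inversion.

F# half-diminished seventh, third inversion

Reducing to letter names: E, C, F#, A. These stack in thirds as F#–A–C–E — an F# half-diminished seventh chord.
The lowest note is E, the seventh of the chord, so this is third inversion (figured bass 4/2).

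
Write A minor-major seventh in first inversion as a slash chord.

First inversion of A minor-major seventh has the third (C) in the bass. As a slash chord: Am(maj7)/C.

Am(maj7)/C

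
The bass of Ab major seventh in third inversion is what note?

Ab major seventh is Ab–C–Eb–G. Third inversion places the seventh in the bass: G.

G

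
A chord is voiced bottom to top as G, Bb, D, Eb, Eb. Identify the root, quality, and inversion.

Eb major seventh, first inversion

The distinct note names are G, Bb, D, Eb. Stacked in thirds they read Eb–G–Bb–D, which is a major seventh chord on Eb.
With the third (G) in the bass, the chord is in first inversion (figured bass 6/5).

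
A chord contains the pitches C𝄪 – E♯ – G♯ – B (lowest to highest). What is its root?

The distinct letter names are C##, E#, G#, B. Arranged as a stack of thirds they read C##–E#–G#–B, so C## is the root (a C## diminished seventh chord).

C##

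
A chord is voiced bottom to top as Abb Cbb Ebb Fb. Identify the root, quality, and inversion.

Fb half-diminished seventh, first inversion

The pitch classes Abb, Cbb, Ebb, Fb arrange in thirds as Fb–Abb–Cbb–Ebb: an Fb half-diminished seventh chord.
The lowest note is Abb, the third of the chord, so this is first inversion (figured bass 6/5).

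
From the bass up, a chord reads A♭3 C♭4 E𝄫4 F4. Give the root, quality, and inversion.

The distinct note names are Ab, Cb, Ebb, F. Stacked in thirds they read F–Ab–Cb–Ebb, which is a diminished seventh chord on F.
With the third (Ab) in the bass, the chord is in first inversion (figured bass 6/5).

F diminished seventh, first inversion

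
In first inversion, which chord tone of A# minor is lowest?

The third of A# minor (A#–C#–E#) is C#; that is the bass in first inversion.

C#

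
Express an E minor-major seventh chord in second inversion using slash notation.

Second inversion of E minor-major seventh has the fifth (B) in the bass. As a slash chord: Em(maj7)/B.

Em(maj7)/B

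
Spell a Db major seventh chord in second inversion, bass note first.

Ab, C, Db, F

Spelling Db major seventh: Db–F–Ab–C. In second inversion the fifth is bass, giving Ab, C, Db, F from the bottom.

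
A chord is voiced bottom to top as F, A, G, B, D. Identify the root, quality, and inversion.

Reducing to letter names: F, A, G, B, D. These stack in thirds as G–B–D–F–A — a G dominant ninth chord.
With the seventh (F) in the bass, the chord is in third inversion.

G dominant ninth, third inversion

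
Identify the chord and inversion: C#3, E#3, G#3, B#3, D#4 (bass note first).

The pitch classes C#, E#, G#, B#, D# arrange in thirds as C#–E#–G#–B#–D#: a C# major ninth chord.
C# is the root of C# major ninth; root in the bass means root position.

C# major ninth, root position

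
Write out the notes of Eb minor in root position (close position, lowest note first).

Eb minor is Eb–Gb–Bb. Root position puts the root (Eb) in the bass, with the remaining tones above: Eb, Gb, Bb.

Eb, Gb, Bb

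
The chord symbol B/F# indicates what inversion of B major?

second inversion

B/F# means B major with F# in the bass. F# is the fifth of B major (B–D#–F#), so this is second inversion.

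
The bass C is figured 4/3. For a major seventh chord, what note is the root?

F

The figures 4/3 mean the fifth of the chord is in the bass. If C is the fifth of a major seventh chord, the root is F (chord tones F–A–C–E).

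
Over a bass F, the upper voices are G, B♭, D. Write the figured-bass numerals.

The notes F, G, Bb, D stack in thirds as G–Bb–D–F — a G minor seventh chord. The bass F is the seventh, so this is third inversion: figured 4/2.

4/2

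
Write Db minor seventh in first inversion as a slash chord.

Dbm7/Fb

First inversion of Db minor seventh has the third (Fb) in the bass. As a slash chord: Dbm7/Fb.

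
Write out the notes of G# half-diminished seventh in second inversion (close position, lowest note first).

The chord tones are G#–B–D–F#. With the fifth (D) lowest for second inversion: D, F#, G#, B.

D, F#, G#, B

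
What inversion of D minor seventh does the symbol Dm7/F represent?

first inversion

Dm7/F means D minor seventh with F in the bass. F is the third of D minor seventh (D–F–A–C), so this is first inversion.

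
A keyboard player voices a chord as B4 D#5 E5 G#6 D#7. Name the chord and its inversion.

E major seventh, second inversion

The distinct note names are B, D#, E, G#. Stacked in thirds they read E–G#–B–D#, which is a major seventh chord on E.
With the fifth (B) in the bass, the chord is in second inversion (figured bass 4/3).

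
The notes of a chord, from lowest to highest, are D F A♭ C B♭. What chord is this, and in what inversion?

The pitch classes D, F, Ab, C, Bb arrange in thirds as Bb–D–F–Ab–C: a Bb dominant ninth chord.
The lowest note is D, the third of the chord, so this is first inversion.

Bb dominant ninth, first inversion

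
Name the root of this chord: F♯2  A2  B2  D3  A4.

B

Reordering F#, A, B, D into stacked thirds gives B–D–F#–A; the bottom of that stack, B, is the root.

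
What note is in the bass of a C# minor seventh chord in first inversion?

The third of C# minor seventh (C#–E–G#–B) is E; that is the bass in first inversion.

E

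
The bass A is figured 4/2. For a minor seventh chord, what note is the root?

B

The figures 4/2 mean the seventh of the chord is in the bass. If A is the seventh of a minor seventh chord, the root is B (chord tones B–D–F#–A).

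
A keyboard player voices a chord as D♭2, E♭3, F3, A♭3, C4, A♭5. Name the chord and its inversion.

Db major ninth, root position

The pitch classes Db, Eb, F, Ab, C arrange in thirds as Db–F–Ab–C–Eb: a Db major ninth chord.
Db is the root of Db major ninth; root in the bass means root position.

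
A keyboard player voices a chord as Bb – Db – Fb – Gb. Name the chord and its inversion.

Gb dominant seventh, first inversion

The pitch classes Bb, Db, Fb, Gb arrange in thirds as Gb–Bb–Db–Fb: a Gb dominant seventh chord.
The lowest note is Bb, the third of the chord, so this is first inversion (figured bass 6/5).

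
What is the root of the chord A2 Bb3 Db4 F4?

A, Bb, Db, F are the tones of a Bb minor-major seventh chord (Bb–Db–F–A), making Bb the root.

Bb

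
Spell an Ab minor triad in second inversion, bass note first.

Eb, Ab, Cb

Spelling Ab minor: Ab–Cb–Eb. In second inversion the fifth is bass, giving Eb, Ab, Cb from the bottom.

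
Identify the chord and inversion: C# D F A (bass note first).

D minor-major seventh, third inversion

The pitch classes C#, D, F, A arrange in thirds as D–F–A–C#: a D minor-major seventh chord.
The lowest note is C#, the seventh of the chord, so this is third inversion (figured bass 4/2).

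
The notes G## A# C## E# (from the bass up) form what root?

Reordering G##, A#, C##, E# into stacked thirds gives A#–C##–E#–G##; the bottom of that stack, A#, is the root.

A#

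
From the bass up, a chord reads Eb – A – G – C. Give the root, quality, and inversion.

A half-diminished seventh, second inversion

The distinct note names are Eb, A, G, C. Stacked in thirds they read A–C–Eb–G, which is a half-diminished seventh chord on A.
The lowest note is Eb, the fifth of the chord, so this is second inversion (figured bass 4/3).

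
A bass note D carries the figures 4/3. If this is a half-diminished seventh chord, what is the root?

The figures 4/3 mean the fifth of the chord is in the bass. If D is the fifth of a half-diminished seventh chord, the root is G# (chord tones G#–B–D–F#).

G#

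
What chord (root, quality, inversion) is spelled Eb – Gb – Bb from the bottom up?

Eb minor, root position

Reducing to letter names: Eb, Gb, Bb. These stack in thirds as Eb–Gb–Bb — an Eb minor triad.
Eb is the root of Eb minor; root in the bass means root position (figured bass 5/3).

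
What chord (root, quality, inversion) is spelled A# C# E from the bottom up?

A# diminished, root position

The pitch classes A#, C#, E arrange in thirds as A#–C#–E: an A# diminished triad.
The lowest note is A#, the root of the chord, so this is root position (figured bass 5/3).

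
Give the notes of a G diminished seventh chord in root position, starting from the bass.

G, Bb, Db, Fb

The chord tones are G–Bb–Db–Fb. With the root (G) lowest for root position: G, Bb, Db, Fb.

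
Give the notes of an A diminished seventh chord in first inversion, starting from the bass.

C, Eb, Gb, A

Spelling A diminished seventh: A–C–Eb–Gb. In first inversion the third is bass, giving C, Eb, Gb, A from the bottom.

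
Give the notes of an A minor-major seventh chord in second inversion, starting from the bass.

A minor-major seventh is A–C–E–G#. Second inversion puts the fifth (E) in the bass, with the remaining tones above: E, G#, A, C.

E, G#, A, C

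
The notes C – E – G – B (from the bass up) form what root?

Reordering C, E, G, B into stacked thirds gives C–E–G–B; the bottom of that stack, C, is the root.

C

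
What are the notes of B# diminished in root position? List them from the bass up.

B#, D#, F#

B# diminished is B#–D#–F#. Root position puts the root (B#) in the bass, with the remaining tones above: B#, D#, F#.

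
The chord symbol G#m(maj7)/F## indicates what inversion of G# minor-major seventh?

G#m(maj7)/F## means G# minor-major seventh with F## in the bass. F## is the seventh of G# minor-major seventh (G#–B–D#–F##), so this is third inversion.

third inversion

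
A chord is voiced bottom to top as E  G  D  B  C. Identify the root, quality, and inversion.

C major ninth, first inversion

The pitch classes E, G, D, B, C arrange in thirds as C–E–G–B–D: a C major ninth chord.
The lowest note is E, the third of the chord, so this is first inversion.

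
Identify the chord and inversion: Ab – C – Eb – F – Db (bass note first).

Db major ninth, second inversion

The pitch classes Ab, C, Eb, F, Db arrange in thirds as Db–F–Ab–C–Eb: a Db major ninth chord.
The lowest note is Ab, the fifth of the chord, so this is second inversion.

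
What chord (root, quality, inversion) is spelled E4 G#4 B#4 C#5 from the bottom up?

C# minor-major seventh, first inversion

Reducing to letter names: E, G#, B#, C#. These stack in thirds as C#–E–G#–B# — a C# minor-major seventh chord.
E is the third of C# minor-major seventh; third in the bass means first inversion (figured bass 6/5).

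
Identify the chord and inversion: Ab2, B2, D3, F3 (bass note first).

B diminished seventh, third inversion

The distinct note names are Ab, B, D, F. Stacked in thirds they read B–D–F–Ab, which is a diminished seventh chord on B.
The lowest note is Ab, the seventh of the chord, so this is third inversion (figured bass 4/2).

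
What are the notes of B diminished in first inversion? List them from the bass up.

Spelling B diminished: B–D–F. In first inversion the third is bass, giving D, F, B from the bottom.

D, F, B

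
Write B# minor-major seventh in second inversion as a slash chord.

B#m(maj7)/F##

Second inversion of B# minor-major seventh has the fifth (F##) in the bass. As a slash chord: B#m(maj7)/F##.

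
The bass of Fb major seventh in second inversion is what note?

Fb major seventh is Fb–Ab–Cb–Eb. Second inversion places the fifth in the bass: Cb.

Cb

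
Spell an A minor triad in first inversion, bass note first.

The chord tones are A–C–E. With the third (C) lowest for first inversion: C, E, A.

C, E, A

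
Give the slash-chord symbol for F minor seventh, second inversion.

Fm7/C

Second inversion of F minor seventh has the fifth (C) in the bass. As a slash chord: Fm7/C.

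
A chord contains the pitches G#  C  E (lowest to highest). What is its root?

C

G#, C, E are the tones of a C augmented triad (C–E–G#), making C the root.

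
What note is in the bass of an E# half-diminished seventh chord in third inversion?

The seventh of E# half-diminished seventh (E#–G#–B–D#) is D#; that is the bass in third inversion.

D#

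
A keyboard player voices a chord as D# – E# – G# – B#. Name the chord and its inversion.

E# minor seventh, third inversion

The distinct note names are D#, E#, G#, B#. Stacked in thirds they read E#–G#–B#–D#, which is a minor seventh chord on E#.
D# is the seventh of E# minor seventh; seventh in the bass means third inversion (figured bass 4/2).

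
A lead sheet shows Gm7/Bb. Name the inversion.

first inversion

Gm7/Bb means G minor seventh with Bb in the bass. Bb is the third of G minor seventh (G–Bb–D–F), so this is first inversion.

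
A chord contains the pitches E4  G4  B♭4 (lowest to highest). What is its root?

E, G, Bb are the tones of an E diminished triad (E–G–Bb), making E the root.

E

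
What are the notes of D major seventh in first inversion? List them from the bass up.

Spelling D major seventh: D–F#–A–C#. In first inversion the third is bass, giving F#, A, C#, D from the bottom.

F#, A, C#, D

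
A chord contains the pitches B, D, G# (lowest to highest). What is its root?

Reordering B, D, G# into stacked thirds gives G#–B–D; the bottom of that stack, G#, is the root.

G#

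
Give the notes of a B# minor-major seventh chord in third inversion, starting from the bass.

A##, B#, D#, F##

Spelling B# minor-major seventh: B#–D#–F##–A##. In third inversion the seventh is bass, giving A##, B#, D#, F## from the bottom.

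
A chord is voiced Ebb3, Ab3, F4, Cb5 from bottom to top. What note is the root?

F

Reordering Ebb, Ab, F, Cb into stacked thirds gives F–Ab–Cb–Ebb; the bottom of that stack, F, is the root.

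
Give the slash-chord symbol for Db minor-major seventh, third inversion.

Dbm(maj7)/C

Third inversion of Db minor-major seventh has the seventh (C) in the bass. As a slash chord: Dbm(maj7)/C.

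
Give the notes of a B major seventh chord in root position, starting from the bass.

B, D#, F#, A#

B major seventh is B–D#–F#–A#. Root position puts the root (B) in the bass, with the remaining tones above: B, D#, F#, A#.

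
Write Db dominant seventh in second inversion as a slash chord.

Second inversion of Db dominant seventh has the fifth (Ab) in the bass. As a slash chord: Db7/Ab.

Db7/Ab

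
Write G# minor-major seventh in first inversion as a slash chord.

First inversion of G# minor-major seventh has the third (B) in the bass. As a slash chord: G#m(maj7)/B.

G#m(maj7)/B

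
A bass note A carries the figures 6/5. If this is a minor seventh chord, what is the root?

The figures 6/5 mean the third of the chord is in the bass. If A is the third of a minor seventh chord, the root is F# (chord tones F#–A–C#–E).

F#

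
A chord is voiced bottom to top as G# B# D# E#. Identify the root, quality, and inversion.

The distinct note names are G#, B#, D#, E#. Stacked in thirds they read E#–G#–B#–D#, which is a minor seventh chord on E#.
G# is the third of E# minor seventh; third in the bass means first inversion (figured bass 6/5).

E# minor seventh, first inversion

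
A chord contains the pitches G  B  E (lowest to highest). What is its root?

G, B, E are the tones of an E minor triad (E–G–B), making E the root.

E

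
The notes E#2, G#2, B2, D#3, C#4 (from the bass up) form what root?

E#, G#, B, D#, C# are the tones of a C# dominant ninth chord (C#–E#–G#–B–D#), making C# the root.

C#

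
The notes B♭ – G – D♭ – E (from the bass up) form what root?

E

Reordering Bb, G, Db, E into stacked thirds gives E–G–Bb–Db; the bottom of that stack, E, is the root.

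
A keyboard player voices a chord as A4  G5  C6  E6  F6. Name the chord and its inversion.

F major ninth, first inversion

Reducing to letter names: A, G, C, E, F. These stack in thirds as F–A–C–E–G — an F major ninth chord.
A is the third of F major ninth; third in the bass means first inversion.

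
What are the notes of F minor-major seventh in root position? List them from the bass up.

Spelling F minor-major seventh: F–Ab–C–E. In root position the root is bass, giving F, Ab, C, E from the bottom.

F, Ab, C, E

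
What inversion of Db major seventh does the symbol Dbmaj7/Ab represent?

Dbmaj7/Ab means Db major seventh with Ab in the bass. Ab is the fifth of Db major seventh (Db–F–Ab–C), so this is second inversion.

second inversion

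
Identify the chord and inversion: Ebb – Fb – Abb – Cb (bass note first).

Fb minor seventh, third inversion

The pitch classes Ebb, Fb, Abb, Cb arrange in thirds as Fb–Abb–Cb–Ebb: an Fb minor seventh chord.
The lowest note is Ebb, the seventh of the chord, so this is third inversion (figured bass 4/2).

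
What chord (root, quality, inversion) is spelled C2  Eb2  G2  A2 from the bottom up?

A half-diminished seventh, first inversion

The pitch classes C, Eb, G, A arrange in thirds as A–C–Eb–G: an A half-diminished seventh chord.
With the third (C) in the bass, the chord is in first inversion (figured bass 6/5).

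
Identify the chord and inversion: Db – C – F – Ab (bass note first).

Db major seventh, root position

The pitch classes Db, C, F, Ab arrange in thirds as Db–F–Ab–C: a Db major seventh chord.
Db is the root of Db major seventh; root in the bass means root position (figured bass 7).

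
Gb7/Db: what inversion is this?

second inversion

Gb7/Db means Gb dominant seventh with Db in the bass. Db is the fifth of Gb dominant seventh (Gb–Bb–Db–Fb), so this is second inversion.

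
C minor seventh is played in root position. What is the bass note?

C

C minor seventh is C–Eb–G–Bb. Root position places the root in the bass: C.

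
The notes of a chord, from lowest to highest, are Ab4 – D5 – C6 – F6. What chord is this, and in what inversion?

The distinct note names are Ab, D, C, F. Stacked in thirds they read D–F–Ab–C, which is a half-diminished seventh chord on D.
The lowest note is Ab, the fifth of the chord, so this is second inversion (figured bass 4/3).

D half-diminished seventh, second inversion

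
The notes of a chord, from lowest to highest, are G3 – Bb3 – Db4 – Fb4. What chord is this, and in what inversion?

G diminished seventh, root position

The distinct note names are G, Bb, Db, Fb. Stacked in thirds they read G–Bb–Db–Fb, which is a diminished seventh chord on G.
The lowest note is G, the root of the chord, so this is root position (figured bass 7).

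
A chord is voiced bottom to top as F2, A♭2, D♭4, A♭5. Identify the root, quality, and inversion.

Db major, first inversion

The pitch classes F, Ab, Db arrange in thirds as Db–F–Ab: a Db major triad.
The lowest note is F, the third of the chord, so this is first inversion (figured bass 6).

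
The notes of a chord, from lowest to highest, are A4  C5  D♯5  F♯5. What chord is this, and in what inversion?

The pitch classes A, C, D#, F# arrange in thirds as D#–F#–A–C: a D# diminished seventh chord.
A is the fifth of D# diminished seventh; fifth in the bass means second inversion (figured bass 4/3).

D# diminished seventh, second inversion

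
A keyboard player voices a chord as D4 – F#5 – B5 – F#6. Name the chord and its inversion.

B minor, first inversion

The pitch classes D, F#, B arrange in thirds as B–D–F#: a B minor triad.
With the third (D) in the bass, the chord is in first inversion (figured bass 6).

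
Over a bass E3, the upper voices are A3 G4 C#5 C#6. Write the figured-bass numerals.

4/3

The notes E, A, G, C# stack in thirds as A–C#–E–G — an A dominant seventh chord. The bass E is the fifth, so this is second inversion: figured 4/3.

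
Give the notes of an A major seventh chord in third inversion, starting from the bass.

Spelling A major seventh: A–C#–E–G#. In third inversion the seventh is bass, giving G#, A, C#, E from the bottom.

G#, A, C#, E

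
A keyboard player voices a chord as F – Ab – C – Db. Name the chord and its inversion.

The distinct note names are F, Ab, C, Db. Stacked in thirds they read Db–F–Ab–C, which is a major seventh chord on Db.
With the third (F) in the bass, the chord is in first inversion (figured bass 6/5).

Db major seventh, first inversion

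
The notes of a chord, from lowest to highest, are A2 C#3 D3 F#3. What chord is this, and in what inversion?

D major seventh, second inversion

Reducing to letter names: A, C#, D, F#. These stack in thirds as D–F#–A–C# — a D major seventh chord.
A is the fifth of D major seventh; fifth in the bass means second inversion (figured bass 4/3).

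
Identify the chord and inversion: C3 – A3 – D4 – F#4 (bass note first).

D dominant seventh, third inversion

The distinct note names are C, A, D, F#. Stacked in thirds they read D–F#–A–C, which is a dominant seventh chord on D.
C is the seventh of D dominant seventh; seventh in the bass means third inversion (figured bass 4/2).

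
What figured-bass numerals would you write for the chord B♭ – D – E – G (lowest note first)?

The notes Bb, D, E, G stack in thirds as E–G–Bb–D — an E half-diminished seventh chord. The bass Bb is the fifth, so this is second inversion: figured 4/3.

4/3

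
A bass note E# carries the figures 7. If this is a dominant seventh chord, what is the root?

The figures 7 mean the root of the chord is in the bass. If E# is the root of a dominant seventh chord, the root is E# (chord tones E#–G##–B#–D#).

E#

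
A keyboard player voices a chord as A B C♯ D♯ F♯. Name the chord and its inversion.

Reducing to letter names: A, B, C#, D#, F#. These stack in thirds as B–D#–F#–A–C# — a B dominant ninth chord.
The lowest note is A, the seventh of the chord, so this is third inversion.

B dominant ninth, third inversion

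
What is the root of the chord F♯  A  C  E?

F#

F#, A, C, E are the tones of an F# half-diminished seventh chord (F#–A–C–E), making F# the root.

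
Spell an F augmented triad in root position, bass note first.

F, A, C#

F augmented is F–A–C#. Root position puts the root (F) in the bass, with the remaining tones above: F, A, C#.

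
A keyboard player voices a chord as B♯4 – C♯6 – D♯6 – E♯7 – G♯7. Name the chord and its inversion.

The pitch classes B#, C#, D#, E#, G# arrange in thirds as C#–E#–G#–B#–D#: a C# major ninth chord.
With the seventh (B#) in the bass, the chord is in third inversion.

C# major ninth, third inversion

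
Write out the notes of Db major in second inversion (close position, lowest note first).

Ab, Db, F

Spelling Db major: Db–F–Ab. In second inversion the fifth is bass, giving Ab, Db, F from the bottom.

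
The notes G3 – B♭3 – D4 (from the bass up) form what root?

G, Bb, D are the tones of a G minor triad (G–Bb–D), making G the root.

G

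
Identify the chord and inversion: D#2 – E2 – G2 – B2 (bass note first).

E minor-major seventh, third inversion

Reducing to letter names: D#, E, G, B. These stack in thirds as E–G–B–D# — an E minor-major seventh chord.
D# is the seventh of E minor-major seventh; seventh in the bass means third inversion (figured bass 4/2).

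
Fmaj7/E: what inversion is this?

Fmaj7/E means F major seventh with E in the bass. E is the seventh of F major seventh (F–A–C–E), so this is third inversion.

third inversion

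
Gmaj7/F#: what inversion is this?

Gmaj7/F# means G major seventh with F# in the bass. F# is the seventh of G major seventh (G–B–D–F#), so this is third inversion.

third inversion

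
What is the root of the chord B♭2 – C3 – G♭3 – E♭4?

Bb, C, Gb, Eb are the tones of a C half-diminished seventh chord (C–Eb–Gb–Bb), making C the root.

C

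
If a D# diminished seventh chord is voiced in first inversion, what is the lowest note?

D# diminished seventh is D#–F#–A–C. First inversion places the third in the bass: F#.

F#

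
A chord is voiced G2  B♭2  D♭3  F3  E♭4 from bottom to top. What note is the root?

Reordering G, Bb, Db, F, Eb into stacked thirds gives Eb–G–Bb–Db–F; the bottom of that stack, Eb, is the root.

Eb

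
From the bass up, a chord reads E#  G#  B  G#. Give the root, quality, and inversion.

E# diminished, root position

The pitch classes E#, G#, B arrange in thirds as E#–G#–B: an E# diminished triad.
The lowest note is E#, the root of the chord, so this is root position (figured bass 5/3).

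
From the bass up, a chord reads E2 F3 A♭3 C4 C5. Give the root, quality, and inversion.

Reducing to letter names: E, F, Ab, C. These stack in thirds as F–Ab–C–E — an F minor-major seventh chord.
E is the seventh of F minor-major seventh; seventh in the bass means third inversion (figured bass 4/2).

F minor-major seventh, third inversion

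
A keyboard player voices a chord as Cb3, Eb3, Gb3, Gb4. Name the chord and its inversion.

The pitch classes Cb, Eb, Gb arrange in thirds as Cb–Eb–Gb: a Cb major triad.
Cb is the root of Cb major; root in the bass means root position (figured bass 5/3).

Cb major, root position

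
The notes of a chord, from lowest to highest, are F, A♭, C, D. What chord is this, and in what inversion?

Reducing to letter names: F, Ab, C, D. These stack in thirds as D–F–Ab–C — a D half-diminished seventh chord.
The lowest note is F, the third of the chord, so this is first inversion (figured bass 6/5).

D half-diminished seventh, first inversion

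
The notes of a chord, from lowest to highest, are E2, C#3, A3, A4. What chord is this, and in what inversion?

Reducing to letter names: E, C#, A. These stack in thirds as A–C#–E — an A major triad.
The lowest note is E, the fifth of the chord, so this is second inversion (figured bass 6/4).

A major, second inversion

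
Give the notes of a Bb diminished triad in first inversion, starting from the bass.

The chord tones are Bb–Db–Fb. With the third (Db) lowest for first inversion: Db, Fb, Bb.

Db, Fb, Bb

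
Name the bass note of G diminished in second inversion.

G diminished is G–Bb–Db. Second inversion places the fifth in the bass: Db.

Db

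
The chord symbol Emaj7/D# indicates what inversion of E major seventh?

Emaj7/D# means E major seventh with D# in the bass. D# is the seventh of E major seventh (E–G#–B–D#), so this is third inversion.

third inversion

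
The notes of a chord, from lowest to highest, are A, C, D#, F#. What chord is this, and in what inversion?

D# diminished seventh, second inversion

The distinct note names are A, C, D#, F#. Stacked in thirds they read D#–F#–A–C, which is a diminished seventh chord on D#.
The lowest note is A, the fifth of the chord, so this is second inversion (figured bass 4/3).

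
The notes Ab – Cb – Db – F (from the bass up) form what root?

Db

Reordering Ab, Cb, Db, F into stacked thirds gives Db–F–Ab–Cb; the bottom of that stack, Db, is the root.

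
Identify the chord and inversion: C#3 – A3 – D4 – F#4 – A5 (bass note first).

The pitch classes C#, A, D, F# arrange in thirds as D–F#–A–C#: a D major seventh chord.
With the seventh (C#) in the bass, the chord is in third inversion (figured bass 4/2).

D major seventh, third inversion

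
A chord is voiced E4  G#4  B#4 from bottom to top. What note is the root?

E

The distinct letter names are E, G#, B#. Arranged as a stack of thirds they read E–G#–B#, so E is the root (an E augmented triad).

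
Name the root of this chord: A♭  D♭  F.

Reordering Ab, Db, F into stacked thirds gives Db–F–Ab; the bottom of that stack, Db, is the root.

Db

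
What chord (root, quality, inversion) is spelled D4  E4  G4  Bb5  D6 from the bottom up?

E half-diminished seventh, third inversion

The pitch classes D, E, G, Bb arrange in thirds as E–G–Bb–D: an E half-diminished seventh chord.
With the seventh (D) in the bass, the chord is in third inversion (figured bass 4/2).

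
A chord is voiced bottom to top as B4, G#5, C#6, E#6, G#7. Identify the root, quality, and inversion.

C# dominant seventh, third inversion

The pitch classes B, G#, C#, E# arrange in thirds as C#–E#–G#–B: a C# dominant seventh chord.
The lowest note is B, the seventh of the chord, so this is third inversion (figured bass 4/2).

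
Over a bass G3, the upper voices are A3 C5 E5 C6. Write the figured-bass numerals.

4/2

The notes G, A, C, E stack in thirds as A–C–E–G — an A minor seventh chord. The bass G is the seventh, so this is third inversion: figured 4/2.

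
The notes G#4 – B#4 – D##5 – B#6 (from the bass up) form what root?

G#

Reordering G#, B#, D## into stacked thirds gives G#–B#–D##; the bottom of that stack, G#, is the root.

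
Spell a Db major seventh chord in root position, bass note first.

The chord tones are Db–F–Ab–C. With the root (Db) lowest for root position: Db, F, Ab, C.

Db, F, Ab, C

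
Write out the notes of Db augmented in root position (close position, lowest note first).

The chord tones are Db–F–A. With the root (Db) lowest for root position: Db, F, A.

Db, F, A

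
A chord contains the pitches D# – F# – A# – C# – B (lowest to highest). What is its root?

B

D#, F#, A#, C#, B are the tones of a B major ninth chord (B–D#–F#–A#–C#), making B the root.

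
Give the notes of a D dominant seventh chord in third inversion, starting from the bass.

C, D, F#, A

D dominant seventh is D–F#–A–C. Third inversion puts the seventh (C) in the bass, with the remaining tones above: C, D, F#, A.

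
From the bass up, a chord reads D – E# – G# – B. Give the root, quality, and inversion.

E# diminished seventh, third inversion

Reducing to letter names: D, E#, G#, B. These stack in thirds as E#–G#–B–D — an E# diminished seventh chord.
D is the seventh of E# diminished seventh; seventh in the bass means third inversion (figured bass 4/2).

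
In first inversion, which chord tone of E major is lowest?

E major is E–G#–B. First inversion places the third in the bass: G#.

G#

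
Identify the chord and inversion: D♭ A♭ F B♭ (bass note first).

Bb minor seventh, first inversion

The distinct note names are Db, Ab, F, Bb. Stacked in thirds they read Bb–Db–F–Ab, which is a minor seventh chord on Bb.
With the third (Db) in the bass, the chord is in first inversion (figured bass 6/5).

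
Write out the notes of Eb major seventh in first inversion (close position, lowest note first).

Eb major seventh is Eb–G–Bb–D. First inversion puts the third (G) in the bass, with the remaining tones above: G, Bb, D, Eb.

G, Bb, D, Eb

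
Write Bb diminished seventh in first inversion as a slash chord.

First inversion of Bb diminished seventh has the third (Db) in the bass. As a slash chord: Bbdim7/Db.

Bbdim7/Db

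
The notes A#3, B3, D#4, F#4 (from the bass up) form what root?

Reordering A#, B, D#, F# into stacked thirds gives B–D#–F#–A#; the bottom of that stack, B, is the root.

B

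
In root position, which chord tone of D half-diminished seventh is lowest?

The root of D half-diminished seventh (D–F–Ab–C) is D; that is the bass in root position.

D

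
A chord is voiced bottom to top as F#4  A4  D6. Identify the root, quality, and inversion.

D major, first inversion

The pitch classes F#, A, D arrange in thirds as D–F#–A: a D major triad.
With the third (F#) in the bass, the chord is in first inversion (figured bass 6).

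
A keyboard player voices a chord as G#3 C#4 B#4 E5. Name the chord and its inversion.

Reducing to letter names: G#, C#, B#, E. These stack in thirds as C#–E–G#–B# — a C# minor-major seventh chord.
With the fifth (G#) in the bass, the chord is in second inversion (figured bass 4/3).

C# minor-major seventh, second inversion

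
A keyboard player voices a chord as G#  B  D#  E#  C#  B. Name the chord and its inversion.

The distinct note names are G#, B, D#, E#, C#. Stacked in thirds they read C#–E#–G#–B–D#, which is a dominant ninth chord on C#.
G# is the fifth of C# dominant ninth; fifth in the bass means second inversion.

C# dominant ninth, second inversion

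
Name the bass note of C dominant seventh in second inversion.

C dominant seventh is C–E–G–Bb. Second inversion places the fifth in the bass: G.

G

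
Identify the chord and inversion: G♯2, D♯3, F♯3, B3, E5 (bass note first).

E major ninth, first inversion

The distinct note names are G#, D#, F#, B, E. Stacked in thirds they read E–G#–B–D#–F#, which is a major ninth chord on E.
The lowest note is G#, the third of the chord, so this is first inversion.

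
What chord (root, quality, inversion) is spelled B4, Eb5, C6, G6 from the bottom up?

C minor-major seventh, third inversion

The pitch classes B, Eb, C, G arrange in thirds as C–Eb–G–B: a C minor-major seventh chord.
B is the seventh of C minor-major seventh; seventh in the bass means third inversion (figured bass 4/2).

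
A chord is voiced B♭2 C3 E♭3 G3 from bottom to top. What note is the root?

C

Bb, C, Eb, G are the tones of a C minor seventh chord (C–Eb–G–Bb), making C the root.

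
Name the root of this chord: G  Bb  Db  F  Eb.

Reordering G, Bb, Db, F, Eb into stacked thirds gives Eb–G–Bb–Db–F; the bottom of that stack, Eb, is the root.

Eb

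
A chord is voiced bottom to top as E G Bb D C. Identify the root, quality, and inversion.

Reducing to letter names: E, G, Bb, D, C. These stack in thirds as C–E–G–Bb–D — a C dominant ninth chord.
The lowest note is E, the third of the chord, so this is first inversion.

C dominant ninth, first inversion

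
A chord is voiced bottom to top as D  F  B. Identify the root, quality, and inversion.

Reducing to letter names: D, F, B. These stack in thirds as B–D–F — a B diminished triad.
The lowest note is D, the third of the chord, so this is first inversion (figured bass 6).

B diminished, first inversion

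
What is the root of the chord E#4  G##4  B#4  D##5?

E#

The distinct letter names are E#, G##, B#, D##. Arranged as a stack of thirds they read E#–G##–B#–D##, so E# is the root (an E# major seventh chord).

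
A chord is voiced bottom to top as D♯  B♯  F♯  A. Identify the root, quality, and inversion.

B# diminished seventh, first inversion

The pitch classes D#, B#, F#, A arrange in thirds as B#–D#–F#–A: a B# diminished seventh chord.
D# is the third of B# diminished seventh; third in the bass means first inversion (figured bass 6/5).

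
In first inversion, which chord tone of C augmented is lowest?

E

In first inversion the third is lowest. For C augmented (C–E–G#) that is E.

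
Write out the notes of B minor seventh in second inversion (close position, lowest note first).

The chord tones are B–D–F#–A. With the fifth (F#) lowest for second inversion: F#, A, B, D.

F#, A, B, D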